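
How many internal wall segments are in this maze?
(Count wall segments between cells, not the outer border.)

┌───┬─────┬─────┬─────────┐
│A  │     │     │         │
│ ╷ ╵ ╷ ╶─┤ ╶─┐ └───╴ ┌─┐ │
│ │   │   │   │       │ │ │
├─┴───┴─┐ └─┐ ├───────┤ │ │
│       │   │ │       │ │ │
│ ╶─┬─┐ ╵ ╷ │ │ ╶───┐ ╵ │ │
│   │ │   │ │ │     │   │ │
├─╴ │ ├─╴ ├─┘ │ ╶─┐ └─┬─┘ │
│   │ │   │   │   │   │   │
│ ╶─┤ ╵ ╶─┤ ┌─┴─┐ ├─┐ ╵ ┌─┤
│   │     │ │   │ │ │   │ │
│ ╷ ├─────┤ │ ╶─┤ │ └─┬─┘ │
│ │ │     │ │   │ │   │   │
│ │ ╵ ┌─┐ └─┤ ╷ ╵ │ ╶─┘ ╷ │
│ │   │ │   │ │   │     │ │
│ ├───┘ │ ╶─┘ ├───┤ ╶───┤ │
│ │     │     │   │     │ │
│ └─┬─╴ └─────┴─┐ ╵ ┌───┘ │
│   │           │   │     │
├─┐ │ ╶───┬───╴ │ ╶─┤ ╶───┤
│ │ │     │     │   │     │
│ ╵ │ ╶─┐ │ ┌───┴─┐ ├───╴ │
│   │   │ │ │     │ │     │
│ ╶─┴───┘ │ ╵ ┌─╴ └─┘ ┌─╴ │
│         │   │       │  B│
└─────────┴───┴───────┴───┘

Counting internal wall segments:
Total internal walls: 144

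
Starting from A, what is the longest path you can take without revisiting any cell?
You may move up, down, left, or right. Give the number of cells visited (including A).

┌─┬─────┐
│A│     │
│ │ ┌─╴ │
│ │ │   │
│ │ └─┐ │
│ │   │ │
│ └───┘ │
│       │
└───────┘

Finding longest simple path using DFS:
Start: (0, 0)
Longest path visits 15 cells
Path: A → down → down → down → right → right → right → up → up → up → left → left → down → down → right

Solution:

┌─┬─────┐
│A│↓ ← ↰│
│ │ ┌─╴ │
│↓│↓│  ↑│
│ │ └─┐ │
│↓│↳ B│↑│
│ └───┘ │
│↳ → → ↑│
└───────┘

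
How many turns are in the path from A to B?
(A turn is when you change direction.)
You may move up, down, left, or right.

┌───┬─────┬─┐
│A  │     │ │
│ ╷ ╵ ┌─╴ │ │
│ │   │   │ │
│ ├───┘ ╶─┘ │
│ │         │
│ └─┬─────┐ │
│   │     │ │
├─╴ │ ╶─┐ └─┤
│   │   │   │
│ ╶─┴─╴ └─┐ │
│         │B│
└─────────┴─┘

Directions: down, down, down, right, down, left, down, right, right, right, up, left, up, right, right, down, right, down
Number of turns: 12

Solution:

┌───┬─────┬─┐
│A  │     │ │
│ ╷ ╵ ┌─╴ │ │
│↓│   │   │ │
│ ├───┘ ╶─┘ │
│↓│         │
│ └─┬─────┐ │
│↳ ↓│↱ → ↓│ │
├─╴ │ ╶─┐ └─┤
│↓ ↲│↑ ↰│↳ ↓│
│ ╶─┴─╴ └─┐ │
│↳ → → ↑  │B│
└─────────┴─┘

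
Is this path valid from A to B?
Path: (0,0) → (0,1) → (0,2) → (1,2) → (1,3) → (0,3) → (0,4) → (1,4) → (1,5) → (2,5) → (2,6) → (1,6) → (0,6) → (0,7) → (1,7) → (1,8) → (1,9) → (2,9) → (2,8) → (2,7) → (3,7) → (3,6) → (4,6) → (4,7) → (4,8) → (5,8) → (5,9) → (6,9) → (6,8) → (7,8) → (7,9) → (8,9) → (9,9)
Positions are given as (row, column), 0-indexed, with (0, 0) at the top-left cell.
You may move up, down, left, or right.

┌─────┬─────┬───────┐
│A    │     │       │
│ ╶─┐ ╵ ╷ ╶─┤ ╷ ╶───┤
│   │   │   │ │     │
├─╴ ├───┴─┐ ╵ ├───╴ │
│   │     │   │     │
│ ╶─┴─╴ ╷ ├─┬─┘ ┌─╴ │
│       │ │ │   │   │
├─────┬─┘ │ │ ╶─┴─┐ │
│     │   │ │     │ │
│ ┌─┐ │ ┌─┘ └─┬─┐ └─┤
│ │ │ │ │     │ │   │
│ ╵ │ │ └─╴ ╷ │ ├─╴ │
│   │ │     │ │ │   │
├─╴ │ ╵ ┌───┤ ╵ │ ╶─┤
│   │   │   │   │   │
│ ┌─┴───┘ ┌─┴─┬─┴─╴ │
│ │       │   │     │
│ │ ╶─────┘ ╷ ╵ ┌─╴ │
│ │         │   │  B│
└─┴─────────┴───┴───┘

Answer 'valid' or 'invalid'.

Checking path validity:
Result: All consecutive moves are passable.

valid

Correct solution:

┌─────┬─────┬───────┐
│A → ↓│↱ ↓  │↱ ↓    │
│ ╶─┐ ╵ ╷ ╶─┤ ╷ ╶───┤
│   │↳ ↑│↳ ↓│↑│↳ → ↓│
├─╴ ├───┴─┐ ╵ ├───╴ │
│   │     │↳ ↑│↓ ← ↲│
│ ╶─┴─╴ ╷ ├─┬─┘ ┌─╴ │
│       │ │ │↓ ↲│   │
├─────┬─┘ │ │ ╶─┴─┐ │
│     │   │ │↳ → ↓│ │
│ ┌─┐ │ ┌─┘ └─┬─┐ └─┤
│ │ │ │ │     │ │↳ ↓│
│ ╵ │ │ └─╴ ╷ │ ├─╴ │
│   │ │     │ │ │↓ ↲│
├─╴ │ ╵ ┌───┤ ╵ │ ╶─┤
│   │   │   │   │↳ ↓│
│ ┌─┴───┘ ┌─┴─┬─┴─╴ │
│ │       │   │    ↓│
│ │ ╶─────┘ ╷ ╵ ┌─╴ │
│ │         │   │  B│
└─┴─────────┴───┴───┘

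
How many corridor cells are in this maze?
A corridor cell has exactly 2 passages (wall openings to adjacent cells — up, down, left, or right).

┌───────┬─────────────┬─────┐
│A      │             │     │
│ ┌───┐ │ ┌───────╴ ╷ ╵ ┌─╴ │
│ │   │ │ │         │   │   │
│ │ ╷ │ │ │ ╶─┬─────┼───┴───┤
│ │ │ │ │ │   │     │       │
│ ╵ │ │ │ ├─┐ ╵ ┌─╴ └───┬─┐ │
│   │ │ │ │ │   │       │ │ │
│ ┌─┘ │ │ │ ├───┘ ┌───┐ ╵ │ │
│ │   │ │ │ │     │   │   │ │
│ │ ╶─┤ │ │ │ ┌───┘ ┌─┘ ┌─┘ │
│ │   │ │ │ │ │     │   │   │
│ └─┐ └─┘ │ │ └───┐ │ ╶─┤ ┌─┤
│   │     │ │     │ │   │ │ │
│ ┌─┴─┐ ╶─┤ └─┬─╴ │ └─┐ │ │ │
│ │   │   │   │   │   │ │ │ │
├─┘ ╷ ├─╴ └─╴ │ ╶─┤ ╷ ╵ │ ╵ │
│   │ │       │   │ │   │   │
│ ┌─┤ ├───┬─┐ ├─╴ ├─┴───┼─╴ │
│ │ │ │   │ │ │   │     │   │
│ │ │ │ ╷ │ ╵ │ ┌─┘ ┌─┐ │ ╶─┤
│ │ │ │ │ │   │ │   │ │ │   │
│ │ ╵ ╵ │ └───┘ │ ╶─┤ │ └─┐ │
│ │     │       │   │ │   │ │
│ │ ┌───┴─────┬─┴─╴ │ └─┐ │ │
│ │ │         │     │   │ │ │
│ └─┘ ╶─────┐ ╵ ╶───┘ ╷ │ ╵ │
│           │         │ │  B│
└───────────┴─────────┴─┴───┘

Counting cells with exactly 2 passages:
Total corridor cells: 162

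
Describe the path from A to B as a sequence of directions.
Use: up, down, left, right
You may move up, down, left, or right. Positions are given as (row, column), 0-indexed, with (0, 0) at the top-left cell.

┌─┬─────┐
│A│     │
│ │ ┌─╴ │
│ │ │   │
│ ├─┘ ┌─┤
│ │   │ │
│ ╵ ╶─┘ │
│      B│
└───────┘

Finding the path and converting it to directions:
Path through cells: (0,0) → (1,0) → (2,0) → (3,0) → (3,1) → (3,2) → (3,3)
Directions: down, down, down, right, right, right

Solution:

┌─┬─────┐
│A│     │
│ │ ┌─╴ │
│↓│ │   │
│ ├─┘ ┌─┤
│↓│   │ │
│ ╵ ╶─┘ │
│↳ → → B│
└───────┘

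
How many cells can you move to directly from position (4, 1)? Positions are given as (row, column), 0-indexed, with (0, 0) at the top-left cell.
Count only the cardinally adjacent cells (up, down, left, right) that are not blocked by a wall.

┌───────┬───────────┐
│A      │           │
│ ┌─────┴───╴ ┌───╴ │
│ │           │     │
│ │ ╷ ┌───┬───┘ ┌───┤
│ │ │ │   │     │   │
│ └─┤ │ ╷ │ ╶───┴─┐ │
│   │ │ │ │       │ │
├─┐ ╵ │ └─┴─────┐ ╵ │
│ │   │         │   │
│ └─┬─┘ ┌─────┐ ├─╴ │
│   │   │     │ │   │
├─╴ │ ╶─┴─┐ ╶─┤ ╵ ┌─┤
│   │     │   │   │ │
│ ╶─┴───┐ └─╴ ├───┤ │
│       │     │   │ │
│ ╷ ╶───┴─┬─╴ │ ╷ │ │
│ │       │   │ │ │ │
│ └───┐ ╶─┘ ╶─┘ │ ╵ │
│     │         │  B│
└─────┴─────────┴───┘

Checking passable neighbors of (4, 1):
Neighbors: (3, 1), (4, 2)
Count: 2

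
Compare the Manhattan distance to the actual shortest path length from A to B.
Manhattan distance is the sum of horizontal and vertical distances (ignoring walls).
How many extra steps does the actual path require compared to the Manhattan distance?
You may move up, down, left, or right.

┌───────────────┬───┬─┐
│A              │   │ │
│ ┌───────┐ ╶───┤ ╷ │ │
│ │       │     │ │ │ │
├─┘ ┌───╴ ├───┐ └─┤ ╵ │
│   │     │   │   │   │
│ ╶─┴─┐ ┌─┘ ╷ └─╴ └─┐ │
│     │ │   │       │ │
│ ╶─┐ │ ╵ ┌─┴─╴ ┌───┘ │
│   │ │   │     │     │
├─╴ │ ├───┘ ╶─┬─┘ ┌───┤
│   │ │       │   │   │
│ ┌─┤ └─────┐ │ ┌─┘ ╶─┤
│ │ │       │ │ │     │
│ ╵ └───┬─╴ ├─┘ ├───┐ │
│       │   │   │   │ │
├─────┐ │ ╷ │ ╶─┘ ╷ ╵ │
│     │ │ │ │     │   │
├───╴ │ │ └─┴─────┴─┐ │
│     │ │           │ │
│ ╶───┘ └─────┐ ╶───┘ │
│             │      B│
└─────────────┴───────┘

Manhattan distance: |10 - 0| + |10 - 0| = 20
Actual path length: 48
Extra steps: 48 - 20 = 28

Solution:

┌───────────────┬───┬─┐
│A → → → → ↓    │   │ │
│ ┌───────┐ ╶───┤ ╷ │ │
│ │↓ ← ← ↰│↳ → ↓│ │ │ │
├─┘ ┌───╴ ├───┐ └─┤ ╵ │
│↓ ↲│  ↱ ↑│↓ ↰│↳ ↓│   │
│ ╶─┴─┐ ┌─┘ ╷ └─╴ └─┐ │
│↳ → ↓│↑│↓ ↲│↑ ← ↲  │ │
│ ╶─┐ │ ╵ ┌─┴─╴ ┌───┘ │
│   │↓│↑ ↲│     │     │
├─╴ │ ├───┘ ╶─┬─┘ ┌───┤
│   │↓│       │   │   │
│ ┌─┤ └─────┐ │ ┌─┘ ╶─┤
│ │ │↳ → → ↓│ │ │     │
│ ╵ └───┬─╴ ├─┘ ├───┐ │
│       │↓ ↲│   │   │ │
├─────┐ │ ╷ │ ╶─┘ ╷ ╵ │
│     │ │↓│ │     │   │
├───╴ │ │ └─┴─────┴─┐ │
│     │ │↳ → → ↓    │ │
│ ╶───┘ └─────┐ ╶───┘ │
│             │↳ → → B│
└─────────────┴───────┘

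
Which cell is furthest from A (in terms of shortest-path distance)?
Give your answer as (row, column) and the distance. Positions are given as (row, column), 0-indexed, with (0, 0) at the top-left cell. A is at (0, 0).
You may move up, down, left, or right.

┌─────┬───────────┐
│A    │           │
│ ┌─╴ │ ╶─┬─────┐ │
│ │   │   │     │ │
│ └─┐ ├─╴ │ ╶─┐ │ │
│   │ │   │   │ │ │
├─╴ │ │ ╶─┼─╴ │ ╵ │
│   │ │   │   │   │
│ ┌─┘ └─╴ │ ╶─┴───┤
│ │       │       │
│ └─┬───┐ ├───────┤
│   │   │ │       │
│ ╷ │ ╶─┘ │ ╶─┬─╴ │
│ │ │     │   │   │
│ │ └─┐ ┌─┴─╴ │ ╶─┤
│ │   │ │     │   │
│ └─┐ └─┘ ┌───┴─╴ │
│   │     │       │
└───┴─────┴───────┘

Computing BFS distances from A to all cells:
Furthest cell: (4, 8)
Distance: 36 steps

Path from A to the furthest cell:

┌─────┬───────────┐
│A → ↓│↱ → → → → ↓│
│ ┌─╴ │ ╶─┬─────┐ │
│ │  ↓│↑ ↰│↓ ← ↰│↓│
│ └─┐ ├─╴ │ ╶─┐ │ │
│   │↓│↱ ↑│↳ ↓│↑│↓│
├─╴ │ │ ╶─┼─╴ │ ╵ │
│   │↓│↑ ↰│↓ ↲│↑ ↲│
│ ┌─┘ └─╴ │ ╶─┴───┤
│ │  ↳ → ↑│↳ → → B│
│ └─┬───┐ ├───────┤
│   │   │ │       │
│ ╷ │ ╶─┘ │ ╶─┬─╴ │
│ │ │     │   │   │
│ │ └─┐ ┌─┴─╴ │ ╶─┤
│ │   │ │     │   │
│ └─┐ └─┘ ┌───┴─╴ │
│   │     │       │
└───┴─────┴───────┘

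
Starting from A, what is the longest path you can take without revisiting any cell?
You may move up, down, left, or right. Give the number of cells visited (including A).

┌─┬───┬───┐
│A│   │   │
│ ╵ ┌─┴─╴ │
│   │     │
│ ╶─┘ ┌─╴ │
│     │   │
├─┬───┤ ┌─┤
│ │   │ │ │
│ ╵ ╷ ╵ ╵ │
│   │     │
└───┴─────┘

Finding longest simple path using DFS:
Start: (0, 0)
Longest path visits 18 cells
Path: A → down → down → right → right → up → right → right → down → left → down → down → left → up → left → down → left → up

Solution:

┌─┬───┬───┐
│A│   │   │
│ ╵ ┌─┴─╴ │
│↓  │↱ → ↓│
│ ╶─┘ ┌─╴ │
│↳ → ↑│↓ ↲│
├─┬───┤ ┌─┤
│B│↓ ↰│↓│ │
│ ╵ ╷ ╵ ╵ │
│↑ ↲│↑ ↲  │
└───┴─────┘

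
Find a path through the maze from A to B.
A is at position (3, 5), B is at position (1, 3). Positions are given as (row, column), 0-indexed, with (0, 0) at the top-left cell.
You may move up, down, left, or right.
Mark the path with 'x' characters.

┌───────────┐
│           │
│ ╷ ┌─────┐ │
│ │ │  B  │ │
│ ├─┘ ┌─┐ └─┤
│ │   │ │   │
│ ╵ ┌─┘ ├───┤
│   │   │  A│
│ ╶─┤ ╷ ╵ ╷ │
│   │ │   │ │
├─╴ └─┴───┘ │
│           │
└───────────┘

Finding the shortest path from (3, 5) to (1, 3):
Path length: 14 steps
Directions: down → down → left → left → left → left → up → left → up → right → up → right → up → right

Solution:

┌───────────┐
│           │
│ ╷ ┌─────┐ │
│ │ │x B  │ │
│ ├─┘ ┌─┐ └─┤
│ │x x│ │   │
│ ╵ ┌─┘ ├───┤
│x x│   │  A│
│ ╶─┤ ╷ ╵ ╷ │
│x x│ │   │x│
├─╴ └─┴───┘ │
│  x x x x x│
└───────────┘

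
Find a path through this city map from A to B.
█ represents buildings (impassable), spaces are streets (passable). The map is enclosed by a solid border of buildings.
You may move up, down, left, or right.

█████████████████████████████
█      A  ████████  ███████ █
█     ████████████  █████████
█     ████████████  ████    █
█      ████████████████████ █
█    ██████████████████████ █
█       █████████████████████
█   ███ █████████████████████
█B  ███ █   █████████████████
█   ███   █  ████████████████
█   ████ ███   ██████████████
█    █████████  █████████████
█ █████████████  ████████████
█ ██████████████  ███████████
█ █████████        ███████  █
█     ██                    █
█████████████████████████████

Finding the shortest path from A to B:
Movement: cardinal only
Path length: 13 steps
Directions: left → left → down → down → down → left → down → down → left → down → down → left → left

Solution:

█████████████████████████████
█    ↓←A  ████████  ███████ █
█    ↓████████████  █████████
█    ↓████████████  ████    █
█   ↓↲ ████████████████████ █
█   ↓██████████████████████ █
█  ↓↲   █████████████████████
█  ↓███ █████████████████████
█B←↲███ █   █████████████████
█   ███   █  ████████████████
█   ████ ███   ██████████████
█    █████████  █████████████
█ █████████████  ████████████
█ ██████████████  ███████████
█ █████████        ███████  █
█     ██                    █
█████████████████████████████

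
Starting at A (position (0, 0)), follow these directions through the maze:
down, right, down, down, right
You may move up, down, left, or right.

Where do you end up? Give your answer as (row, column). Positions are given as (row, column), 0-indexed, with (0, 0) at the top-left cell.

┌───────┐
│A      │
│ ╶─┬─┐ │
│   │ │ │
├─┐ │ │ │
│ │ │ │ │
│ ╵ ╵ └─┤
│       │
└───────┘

Following directions step by step:
Start: (0, 0)
  down: (0, 0) → (1, 0)
  right: (1, 0) → (1, 1)
  down: (1, 1) → (2, 1)
  down: (2, 1) → (3, 1)
  right: (3, 1) → (3, 2)
Final position: (3, 2)

Path taken:

┌───────┐
│A      │
│ ╶─┬─┐ │
│↳ ↓│ │ │
├─┐ │ │ │
│ │↓│ │ │
│ ╵ ╵ └─┤
│  ↳ B  │
└───────┘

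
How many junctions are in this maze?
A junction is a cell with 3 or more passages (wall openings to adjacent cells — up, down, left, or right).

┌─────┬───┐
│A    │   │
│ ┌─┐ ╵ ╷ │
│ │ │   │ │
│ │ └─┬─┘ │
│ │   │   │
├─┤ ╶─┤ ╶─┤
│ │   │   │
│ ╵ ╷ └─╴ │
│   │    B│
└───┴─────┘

Checking each cell for number of passages:

Junctions found (3+ passages):
  (2, 1): 3 passages
  (3, 1): 3 passages
Total junctions: 2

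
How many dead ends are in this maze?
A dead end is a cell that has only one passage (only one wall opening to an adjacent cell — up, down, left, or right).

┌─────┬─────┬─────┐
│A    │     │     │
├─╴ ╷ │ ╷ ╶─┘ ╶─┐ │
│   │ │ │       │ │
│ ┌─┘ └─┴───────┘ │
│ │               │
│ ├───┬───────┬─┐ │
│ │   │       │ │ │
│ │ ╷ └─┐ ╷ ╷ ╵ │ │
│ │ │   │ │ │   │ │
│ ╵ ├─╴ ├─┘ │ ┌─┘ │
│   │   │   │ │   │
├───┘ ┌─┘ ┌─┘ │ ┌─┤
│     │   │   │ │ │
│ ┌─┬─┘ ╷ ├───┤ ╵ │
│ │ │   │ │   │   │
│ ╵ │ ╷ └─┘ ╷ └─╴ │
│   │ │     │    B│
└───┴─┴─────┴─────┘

Checking each cell for number of passages:

Dead ends found at positions:
  (0, 0)
  (0, 5)
  (1, 3)
  (1, 7)
  (2, 1)
  (3, 3)
  (3, 7)
  (4, 4)
  (6, 5)
  (6, 8)
  (7, 1)
  (7, 4)
  (8, 2)
Total dead ends: 13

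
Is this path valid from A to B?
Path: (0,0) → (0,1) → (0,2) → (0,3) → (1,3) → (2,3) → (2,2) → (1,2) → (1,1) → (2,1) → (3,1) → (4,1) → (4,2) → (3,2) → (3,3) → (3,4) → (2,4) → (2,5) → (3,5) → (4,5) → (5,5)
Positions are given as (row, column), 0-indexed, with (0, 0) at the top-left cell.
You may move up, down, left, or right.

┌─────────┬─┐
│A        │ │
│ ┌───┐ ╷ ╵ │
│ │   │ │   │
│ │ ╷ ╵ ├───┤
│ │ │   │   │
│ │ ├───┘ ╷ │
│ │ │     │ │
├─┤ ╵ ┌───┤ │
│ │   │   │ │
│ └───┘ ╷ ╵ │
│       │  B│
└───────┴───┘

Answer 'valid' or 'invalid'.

Checking path validity:
Result: All consecutive moves are passable.

valid

Correct solution:

┌─────────┬─┐
│A → → ↓  │ │
│ ┌───┐ ╷ ╵ │
│ │↓ ↰│↓│   │
│ │ ╷ ╵ ├───┤
│ │↓│↑ ↲│↱ ↓│
│ │ ├───┘ ╷ │
│ │↓│↱ → ↑│↓│
├─┤ ╵ ┌───┤ │
│ │↳ ↑│   │↓│
│ └───┘ ╷ ╵ │
│       │  B│
└───────┴───┘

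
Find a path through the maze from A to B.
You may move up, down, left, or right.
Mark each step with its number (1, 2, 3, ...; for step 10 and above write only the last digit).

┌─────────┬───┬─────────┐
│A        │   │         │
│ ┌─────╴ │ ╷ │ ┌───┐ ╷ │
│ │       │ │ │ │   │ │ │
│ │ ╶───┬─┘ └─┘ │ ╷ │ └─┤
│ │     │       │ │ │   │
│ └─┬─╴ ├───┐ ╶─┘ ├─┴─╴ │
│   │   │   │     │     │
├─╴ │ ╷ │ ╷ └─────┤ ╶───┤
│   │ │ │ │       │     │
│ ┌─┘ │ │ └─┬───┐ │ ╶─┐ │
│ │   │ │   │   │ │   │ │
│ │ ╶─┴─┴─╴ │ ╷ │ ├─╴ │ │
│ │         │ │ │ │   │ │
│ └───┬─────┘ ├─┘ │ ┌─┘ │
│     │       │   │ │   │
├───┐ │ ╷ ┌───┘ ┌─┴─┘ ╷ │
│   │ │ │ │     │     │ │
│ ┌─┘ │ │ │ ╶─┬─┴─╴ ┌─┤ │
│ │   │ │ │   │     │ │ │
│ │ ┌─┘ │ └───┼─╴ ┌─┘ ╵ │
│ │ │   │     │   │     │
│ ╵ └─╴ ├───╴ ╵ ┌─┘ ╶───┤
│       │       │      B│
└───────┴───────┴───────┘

Finding the shortest path through the maze:
Path length: 46 steps
Directions: down → down → down → right → down → left → down → down → down → right → right → down → down → left → down → down → right → right → up → up → up → up → right → down → down → down → right → right → down → right → up → right → up → right → up → right → up → right → down → down → down → left → left → down → right → right

Solution:

┌─────────┬───┬─────────┐
│A        │   │         │
│ ┌─────╴ │ ╷ │ ┌───┐ ╷ │
│1│       │ │ │ │   │ │ │
│ │ ╶───┬─┘ └─┘ │ ╷ │ └─┤
│2│     │       │ │ │   │
│ └─┬─╴ ├───┐ ╶─┘ ├─┴─╴ │
│3 4│   │   │     │     │
├─╴ │ ╷ │ ╷ └─────┤ ╶───┤
│6 5│ │ │ │       │     │
│ ┌─┘ │ │ └─┬───┐ │ ╶─┐ │
│7│   │ │   │   │ │   │ │
│ │ ╶─┴─┴─╴ │ ╷ │ ├─╴ │ │
│8│         │ │ │ │   │ │
│ └───┬─────┘ ├─┘ │ ┌─┘ │
│9 0 1│2 3    │   │ │7 8│
├───┐ │ ╷ ┌───┘ ┌─┴─┘ ╷ │
│   │2│1│4│     │  5 6│9│
│ ┌─┘ │ │ │ ╶─┬─┴─╴ ┌─┤ │
│ │4 3│0│5│   │  3 4│ │0│
│ │ ┌─┘ │ └───┼─╴ ┌─┘ ╵ │
│ │5│  9│6 7 8│1 2│3 2 1│
│ ╵ └─╴ ├───╴ ╵ ┌─┘ ╶───┤
│  6 7 8│    9 0│  4 5 B│
└───────┴───────┴───────┘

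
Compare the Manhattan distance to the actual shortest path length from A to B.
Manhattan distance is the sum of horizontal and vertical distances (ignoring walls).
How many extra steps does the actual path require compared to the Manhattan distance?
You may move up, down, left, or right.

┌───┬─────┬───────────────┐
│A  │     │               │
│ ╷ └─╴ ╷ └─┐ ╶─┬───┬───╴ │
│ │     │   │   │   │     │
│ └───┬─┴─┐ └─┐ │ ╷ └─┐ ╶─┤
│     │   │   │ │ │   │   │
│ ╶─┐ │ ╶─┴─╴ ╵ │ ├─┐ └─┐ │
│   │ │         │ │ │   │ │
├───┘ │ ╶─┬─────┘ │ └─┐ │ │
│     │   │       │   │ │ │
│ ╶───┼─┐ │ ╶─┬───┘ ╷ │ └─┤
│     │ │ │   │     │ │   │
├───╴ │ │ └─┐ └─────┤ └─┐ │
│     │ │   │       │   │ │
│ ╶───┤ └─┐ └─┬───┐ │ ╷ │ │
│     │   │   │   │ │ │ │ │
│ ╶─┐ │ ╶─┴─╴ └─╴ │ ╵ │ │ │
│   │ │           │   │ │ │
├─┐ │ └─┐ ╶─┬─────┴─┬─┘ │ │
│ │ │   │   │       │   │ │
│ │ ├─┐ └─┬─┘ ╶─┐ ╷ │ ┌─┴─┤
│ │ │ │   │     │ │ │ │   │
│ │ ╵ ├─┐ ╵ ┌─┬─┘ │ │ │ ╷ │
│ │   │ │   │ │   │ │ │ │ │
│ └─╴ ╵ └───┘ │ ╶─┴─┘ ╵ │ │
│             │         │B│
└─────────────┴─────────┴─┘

Manhattan distance: |12 - 0| + |12 - 0| = 24
Actual path length: 42
Extra steps: 42 - 24 = 18

Solution:

┌───┬─────┬───────────────┐
│A  │     │               │
│ ╷ └─╴ ╷ └─┐ ╶─┬───┬───╴ │
│↓│     │   │   │   │     │
│ └───┬─┴─┐ └─┐ │ ╷ └─┐ ╶─┤
│↳ → ↓│   │   │ │ │   │   │
│ ╶─┐ │ ╶─┴─╴ ╵ │ ├─┐ └─┐ │
│   │↓│         │ │ │   │ │
├───┘ │ ╶─┬─────┘ │ └─┐ │ │
│↓ ← ↲│   │       │   │ │ │
│ ╶───┼─┐ │ ╶─┬───┘ ╷ │ └─┤
│↳ → ↓│ │ │   │     │ │   │
├───╴ │ │ └─┐ └─────┤ └─┐ │
│↓ ← ↲│ │   │       │   │ │
│ ╶───┤ └─┐ └─┬───┐ │ ╷ │ │
│↳ → ↓│   │   │   │ │ │ │ │
│ ╶─┐ │ ╶─┴─╴ └─╴ │ ╵ │ │ │
│   │↓│           │   │ │ │
├─┐ │ └─┐ ╶─┬─────┴─┬─┘ │ │
│ │ │↳ ↓│   │↱ → ↓  │   │ │
│ │ ├─┐ └─┬─┘ ╶─┐ ╷ │ ┌─┴─┤
│ │ │ │↳ ↓│↱ ↑  │↓│ │ │↱ ↓│
│ │ ╵ ├─┐ ╵ ┌─┬─┘ │ │ │ ╷ │
│ │   │ │↳ ↑│ │↓ ↲│ │ │↑│↓│
│ └─╴ ╵ └───┘ │ ╶─┴─┘ ╵ │ │
│             │↳ → → → ↑│B│
└─────────────┴─────────┴─┘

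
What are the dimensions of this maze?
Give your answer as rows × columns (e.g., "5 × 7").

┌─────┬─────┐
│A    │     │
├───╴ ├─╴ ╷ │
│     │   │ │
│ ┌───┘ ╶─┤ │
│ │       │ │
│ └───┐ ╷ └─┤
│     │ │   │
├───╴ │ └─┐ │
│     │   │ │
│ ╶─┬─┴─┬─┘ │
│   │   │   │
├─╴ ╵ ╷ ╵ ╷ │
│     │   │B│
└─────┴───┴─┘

Counting the maze dimensions:
Rows (vertical): 7
Columns (horizontal): 6
Dimensions: 7 × 6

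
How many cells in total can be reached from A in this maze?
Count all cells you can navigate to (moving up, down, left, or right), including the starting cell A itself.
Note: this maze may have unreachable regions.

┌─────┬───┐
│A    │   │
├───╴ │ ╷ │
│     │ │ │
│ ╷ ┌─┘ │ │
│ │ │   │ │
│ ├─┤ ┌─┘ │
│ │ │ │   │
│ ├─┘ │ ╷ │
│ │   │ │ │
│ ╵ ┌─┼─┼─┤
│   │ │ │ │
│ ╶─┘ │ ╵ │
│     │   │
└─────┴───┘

Using BFS/flood-fill to find all reachable cells from A:
Maze size: 7 × 5 = 35 total cells
5 cell(s) are walled off and cannot be reached from A.
Reachable cells: 30

Reachable region (· marks reachable cells):

┌─────┬───┐
│A · ·│· ·│
├───╴ │ ╷ │
│· · ·│·│·│
│ ╷ ┌─┘ │ │
│·│·│· ·│·│
│ ├─┤ ┌─┘ │
│·│ │·│· ·│
│ ├─┘ │ ╷ │
│·│· ·│·│·│
│ ╵ ┌─┼─┼─┤
│· ·│·│ │ │
│ ╶─┘ │ ╵ │
│· · ·│   │
└─────┴───┘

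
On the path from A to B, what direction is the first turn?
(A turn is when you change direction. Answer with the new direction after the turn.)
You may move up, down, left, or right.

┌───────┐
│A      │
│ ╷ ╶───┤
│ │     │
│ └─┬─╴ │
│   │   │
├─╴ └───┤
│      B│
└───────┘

Directions: down, down, right, down, right, right
First turn direction: right

Solution:

┌───────┐
│A      │
│ ╷ ╶───┤
│↓│     │
│ └─┬─╴ │
│↳ ↓│   │
├─╴ └───┤
│  ↳ → B│
└───────┘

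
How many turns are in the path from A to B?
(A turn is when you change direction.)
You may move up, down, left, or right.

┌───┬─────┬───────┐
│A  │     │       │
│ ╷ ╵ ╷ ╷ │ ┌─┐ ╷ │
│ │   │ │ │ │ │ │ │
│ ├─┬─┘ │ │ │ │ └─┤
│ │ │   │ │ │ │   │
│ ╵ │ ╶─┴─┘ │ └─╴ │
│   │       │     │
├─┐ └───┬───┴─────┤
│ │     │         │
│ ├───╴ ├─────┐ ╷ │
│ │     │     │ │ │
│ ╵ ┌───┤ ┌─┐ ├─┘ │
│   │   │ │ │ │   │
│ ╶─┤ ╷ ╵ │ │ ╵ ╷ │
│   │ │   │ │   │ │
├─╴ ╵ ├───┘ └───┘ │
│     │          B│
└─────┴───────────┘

Directions: down, down, down, right, down, right, right, down, left, left, down, left, down, right, down, right, up, up, right, down, right, up, up, right, right, down, down, right, up, right, down, down
Number of turns: 22

Solution:

┌───┬─────┬───────┐
│A  │     │       │
│ ╷ ╵ ╷ ╷ │ ┌─┐ ╷ │
│↓│   │ │ │ │ │ │ │
│ ├─┬─┘ │ │ │ │ └─┤
│↓│ │   │ │ │ │   │
│ ╵ │ ╶─┴─┘ │ └─╴ │
│↳ ↓│       │     │
├─┐ └───┬───┴─────┤
│ │↳ → ↓│         │
│ ├───╴ ├─────┐ ╷ │
│ │↓ ← ↲│↱ → ↓│ │ │
│ ╵ ┌───┤ ┌─┐ ├─┘ │
│↓ ↲│↱ ↓│↑│ │↓│↱ ↓│
│ ╶─┤ ╷ ╵ │ │ ╵ ╷ │
│↳ ↓│↑│↳ ↑│ │↳ ↑│↓│
├─╴ ╵ ├───┘ └───┘ │
│  ↳ ↑│          B│
└─────┴───────────┘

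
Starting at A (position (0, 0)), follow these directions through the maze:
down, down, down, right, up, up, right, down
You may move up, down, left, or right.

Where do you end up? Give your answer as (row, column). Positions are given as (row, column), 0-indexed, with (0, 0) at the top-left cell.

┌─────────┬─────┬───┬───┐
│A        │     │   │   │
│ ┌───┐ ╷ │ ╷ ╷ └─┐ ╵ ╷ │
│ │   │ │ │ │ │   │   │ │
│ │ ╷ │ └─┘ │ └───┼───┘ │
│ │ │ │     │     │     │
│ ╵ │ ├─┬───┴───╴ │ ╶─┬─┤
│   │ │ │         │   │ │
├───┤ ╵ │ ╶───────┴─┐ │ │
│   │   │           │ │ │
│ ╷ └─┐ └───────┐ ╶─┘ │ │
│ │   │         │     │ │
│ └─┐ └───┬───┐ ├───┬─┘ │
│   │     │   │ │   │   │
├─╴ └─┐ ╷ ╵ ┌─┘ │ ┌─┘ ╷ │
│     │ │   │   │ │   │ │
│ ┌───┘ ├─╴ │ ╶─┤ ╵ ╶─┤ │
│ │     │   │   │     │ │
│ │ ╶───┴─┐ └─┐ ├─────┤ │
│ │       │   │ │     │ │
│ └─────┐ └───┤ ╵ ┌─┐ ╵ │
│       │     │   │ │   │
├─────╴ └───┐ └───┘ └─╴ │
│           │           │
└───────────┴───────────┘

Following directions step by step:
Start: (0, 0)
  down: (0, 0) → (1, 0)
  down: (1, 0) → (2, 0)
  down: (2, 0) → (3, 0)
  right: (3, 0) → (3, 1)
  up: (3, 1) → (2, 1)
  up: (2, 1) → (1, 1)
  right: (1, 1) → (1, 2)
  down: (1, 2) → (2, 2)
Final position: (2, 2)

Path taken:

┌─────────┬─────┬───┬───┐
│A        │     │   │   │
│ ┌───┐ ╷ │ ╷ ╷ └─┐ ╵ ╷ │
│↓│↱ ↓│ │ │ │ │   │   │ │
│ │ ╷ │ └─┘ │ └───┼───┘ │
│↓│↑│B│     │     │     │
│ ╵ │ ├─┬───┴───╴ │ ╶─┬─┤
│↳ ↑│ │ │         │   │ │
├───┤ ╵ │ ╶───────┴─┐ │ │
│   │   │           │ │ │
│ ╷ └─┐ └───────┐ ╶─┘ │ │
│ │   │         │     │ │
│ └─┐ └───┬───┐ ├───┬─┘ │
│   │     │   │ │   │   │
├─╴ └─┐ ╷ ╵ ┌─┘ │ ┌─┘ ╷ │
│     │ │   │   │ │   │ │
│ ┌───┘ ├─╴ │ ╶─┤ ╵ ╶─┤ │
│ │     │   │   │     │ │
│ │ ╶───┴─┐ └─┐ ├─────┤ │
│ │       │   │ │     │ │
│ └─────┐ └───┤ ╵ ┌─┐ ╵ │
│       │     │   │ │   │
├─────╴ └───┐ └───┘ └─╴ │
│           │           │
└───────────┴───────────┘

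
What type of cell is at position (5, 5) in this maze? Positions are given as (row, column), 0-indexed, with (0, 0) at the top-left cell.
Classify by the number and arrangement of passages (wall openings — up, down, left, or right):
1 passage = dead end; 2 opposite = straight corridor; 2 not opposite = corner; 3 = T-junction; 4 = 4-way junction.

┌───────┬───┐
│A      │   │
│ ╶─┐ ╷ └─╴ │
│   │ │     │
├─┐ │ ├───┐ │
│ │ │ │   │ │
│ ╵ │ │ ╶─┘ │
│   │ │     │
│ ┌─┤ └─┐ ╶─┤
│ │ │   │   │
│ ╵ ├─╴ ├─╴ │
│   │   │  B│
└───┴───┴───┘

Checking cell at (5, 5):
Number of passages: 2
Cell type: corner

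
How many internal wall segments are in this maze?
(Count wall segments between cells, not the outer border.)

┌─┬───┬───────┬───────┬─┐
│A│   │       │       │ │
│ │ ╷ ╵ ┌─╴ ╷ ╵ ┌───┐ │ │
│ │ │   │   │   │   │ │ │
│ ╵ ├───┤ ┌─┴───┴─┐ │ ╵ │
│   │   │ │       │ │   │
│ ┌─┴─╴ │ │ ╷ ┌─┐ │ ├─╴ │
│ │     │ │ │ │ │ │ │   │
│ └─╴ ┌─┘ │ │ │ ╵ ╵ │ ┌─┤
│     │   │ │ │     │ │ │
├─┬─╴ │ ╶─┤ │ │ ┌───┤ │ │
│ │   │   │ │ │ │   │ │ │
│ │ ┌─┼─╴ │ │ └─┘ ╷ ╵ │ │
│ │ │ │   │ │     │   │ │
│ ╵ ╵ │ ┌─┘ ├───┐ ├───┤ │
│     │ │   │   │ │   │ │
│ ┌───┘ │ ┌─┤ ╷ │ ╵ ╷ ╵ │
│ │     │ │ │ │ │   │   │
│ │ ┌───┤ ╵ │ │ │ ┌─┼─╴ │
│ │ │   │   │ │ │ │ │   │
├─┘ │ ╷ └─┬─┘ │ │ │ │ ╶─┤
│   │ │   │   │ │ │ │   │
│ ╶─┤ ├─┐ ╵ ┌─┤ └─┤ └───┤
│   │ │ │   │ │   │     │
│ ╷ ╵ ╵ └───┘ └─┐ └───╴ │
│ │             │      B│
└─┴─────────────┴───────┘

Counting internal wall segments:
Total internal walls: 132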